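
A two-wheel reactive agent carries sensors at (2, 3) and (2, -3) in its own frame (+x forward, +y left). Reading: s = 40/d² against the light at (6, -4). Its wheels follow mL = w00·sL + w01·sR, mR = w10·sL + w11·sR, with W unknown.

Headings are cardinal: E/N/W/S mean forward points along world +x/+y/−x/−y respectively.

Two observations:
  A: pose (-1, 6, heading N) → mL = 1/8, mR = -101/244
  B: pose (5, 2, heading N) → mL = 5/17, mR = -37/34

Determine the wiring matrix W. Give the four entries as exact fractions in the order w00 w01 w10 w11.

0 1/2 -1 -1

obs A: pose=(-1,6,N) → sL=10/61, sR=1/4, mL=1/8, mR=-101/244
obs B: pose=(5,2,N) → sL=1/2, sR=10/17, mL=5/17, mR=-37/34
sensor matrix S = [[10/61, 1/4], [1/2, 10/17]]; det S = -237/8296
solve [mL_A; mL_B] = S·[w00; w01] and [mR_A; mR_B] = S·[w10; w11]:
  w00 = 0, w01 = 1/2, w10 = -1, w11 = -1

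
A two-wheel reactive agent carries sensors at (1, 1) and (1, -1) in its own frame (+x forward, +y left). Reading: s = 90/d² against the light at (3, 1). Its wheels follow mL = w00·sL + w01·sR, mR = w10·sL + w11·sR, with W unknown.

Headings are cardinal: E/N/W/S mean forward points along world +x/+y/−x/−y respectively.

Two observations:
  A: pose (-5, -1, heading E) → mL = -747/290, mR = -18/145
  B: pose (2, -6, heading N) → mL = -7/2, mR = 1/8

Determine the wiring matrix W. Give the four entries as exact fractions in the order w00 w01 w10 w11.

obs A: pose=(-5,-1,E) → sL=9/5, sR=45/29, mL=-747/290, mR=-18/145
obs B: pose=(2,-6,N) → sL=9/4, sR=5/2, mL=-7/2, mR=1/8
sensor matrix S = [[9/5, 45/29], [9/4, 5/2]]; det S = 117/116
solve [mL_A; mL_B] = S·[w00; w01] and [mR_A; mR_B] = S·[w10; w11]:
  w00 = -1, w01 = -1/2, w10 = -1/2, w11 = 1/2

-1 -1/2 -1/2 1/2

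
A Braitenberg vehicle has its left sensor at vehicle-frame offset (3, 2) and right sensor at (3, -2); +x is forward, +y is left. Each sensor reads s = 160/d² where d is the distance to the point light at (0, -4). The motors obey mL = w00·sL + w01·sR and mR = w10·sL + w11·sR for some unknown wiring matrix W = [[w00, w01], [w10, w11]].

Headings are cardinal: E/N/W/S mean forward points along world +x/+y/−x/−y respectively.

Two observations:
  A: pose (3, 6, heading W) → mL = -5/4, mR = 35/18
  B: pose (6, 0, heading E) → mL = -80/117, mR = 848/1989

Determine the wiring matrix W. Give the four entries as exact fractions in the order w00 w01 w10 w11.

obs A: pose=(3,6,W) → sL=5/2, sR=10/9, mL=-5/4, mR=35/18
obs B: pose=(6,0,E) → sL=160/117, sR=32/17, mL=-80/117, mR=848/1989
sensor matrix S = [[5/2, 10/9], [160/117, 32/17]]; det S = 57040/17901
solve [mL_A; mL_B] = S·[w00; w01] and [mR_A; mR_B] = S·[w10; w11]:
  w00 = -1/2, w01 = 0, w10 = 1, w11 = -1/2

-1/2 0 1 -1/2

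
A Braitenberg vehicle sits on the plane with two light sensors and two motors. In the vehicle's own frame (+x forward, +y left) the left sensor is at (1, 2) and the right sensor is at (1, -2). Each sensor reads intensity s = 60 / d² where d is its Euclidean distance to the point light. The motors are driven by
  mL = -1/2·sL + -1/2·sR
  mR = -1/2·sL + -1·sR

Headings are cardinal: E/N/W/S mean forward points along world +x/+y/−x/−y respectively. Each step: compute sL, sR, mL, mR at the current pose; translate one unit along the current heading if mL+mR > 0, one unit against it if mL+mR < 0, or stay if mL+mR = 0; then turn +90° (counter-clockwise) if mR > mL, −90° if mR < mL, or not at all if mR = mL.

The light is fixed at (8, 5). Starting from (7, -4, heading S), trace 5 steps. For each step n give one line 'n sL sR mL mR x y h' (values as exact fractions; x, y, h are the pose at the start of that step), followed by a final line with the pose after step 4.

n=0: pose=(7,-4,S); sL=60/101, sR=60/109; mL=-6300/11009, mR=-9330/11009; mL+mR=-15630/11009 → advance -1; mR−mL=-30/109 → turn -1·90°
n=1: pose=(7,-3,W); sL=15/26, sR=3/2; mL=-27/26, mR=-93/52; mL+mR=-147/52 → advance -1; mR−mL=-3/4 → turn -1·90°
n=2: pose=(8,-3,N); sL=60/53, sR=60/53; mL=-60/53, mR=-90/53; mL+mR=-150/53 → advance -1; mR−mL=-30/53 → turn -1·90°
n=3: pose=(8,-4,E); sL=6/5, sR=30/61; mL=-258/305, mR=-333/305; mL+mR=-591/305 → advance -1; mR−mL=-15/61 → turn -1·90°
n=4: pose=(7,-4,S); sL=60/101, sR=60/109; mL=-6300/11009, mR=-9330/11009; mL+mR=-15630/11009 → advance -1; mR−mL=-30/109 → turn -1·90°

0 60/101 60/109 -6300/11009 -9330/11009 7 -4 S
1 15/26 3/2 -27/26 -93/52 7 -3 W
2 60/53 60/53 -60/53 -90/53 8 -3 N
3 6/5 30/61 -258/305 -333/305 8 -4 E
4 60/101 60/109 -6300/11009 -9330/11009 7 -4 S
final 7 -3 W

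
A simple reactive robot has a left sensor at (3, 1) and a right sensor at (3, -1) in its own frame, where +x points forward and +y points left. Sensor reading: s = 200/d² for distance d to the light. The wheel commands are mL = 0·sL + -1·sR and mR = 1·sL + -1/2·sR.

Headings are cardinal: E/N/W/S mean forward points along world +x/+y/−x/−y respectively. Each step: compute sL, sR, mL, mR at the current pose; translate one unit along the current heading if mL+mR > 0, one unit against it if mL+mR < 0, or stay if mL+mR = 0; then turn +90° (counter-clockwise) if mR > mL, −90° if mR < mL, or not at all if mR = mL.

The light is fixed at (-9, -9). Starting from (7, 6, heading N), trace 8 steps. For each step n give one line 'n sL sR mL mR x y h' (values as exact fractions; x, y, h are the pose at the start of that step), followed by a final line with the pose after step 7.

0 200/549 200/613 -200/613 67700/336537 7 6 N
1 100/169 100/197 -100/197 11250/33293 7 5 W
2 40/89 200/377 -200/377 6180/33553 8 5 S
3 25/82 50/149 -50/149 1675/12218 8 6 E
4 200/549 200/613 -200/613 67700/336537 7 6 N
5 100/169 100/197 -100/197 11250/33293 7 5 W
6 40/89 200/377 -200/377 6180/33553 8 5 S
7 25/82 50/149 -50/149 1675/12218 8 6 E
final 7 6 N

n=0: pose=(7,6,N); sL=200/549, sR=200/613; mL=-200/613, mR=67700/336537; mL+mR=-42100/336537 → advance -1; mR−mL=177500/336537 → turn +1·90°
n=1: pose=(7,5,W); sL=100/169, sR=100/197; mL=-100/197, mR=11250/33293; mL+mR=-5650/33293 → advance -1; mR−mL=28150/33293 → turn +1·90°
n=2: pose=(8,5,S); sL=40/89, sR=200/377; mL=-200/377, mR=6180/33553; mL+mR=-11620/33553 → advance -1; mR−mL=23980/33553 → turn +1·90°
n=3: pose=(8,6,E); sL=25/82, sR=50/149; mL=-50/149, mR=1675/12218; mL+mR=-2425/12218 → advance -1; mR−mL=5775/12218 → turn +1·90°
n=4: pose=(7,6,N); sL=200/549, sR=200/613; mL=-200/613, mR=67700/336537; mL+mR=-42100/336537 → advance -1; mR−mL=177500/336537 → turn +1·90°
n=5: pose=(7,5,W); sL=100/169, sR=100/197; mL=-100/197, mR=11250/33293; mL+mR=-5650/33293 → advance -1; mR−mL=28150/33293 → turn +1·90°
n=6: pose=(8,5,S); sL=40/89, sR=200/377; mL=-200/377, mR=6180/33553; mL+mR=-11620/33553 → advance -1; mR−mL=23980/33553 → turn +1·90°
n=7: pose=(8,6,E); sL=25/82, sR=50/149; mL=-50/149, mR=1675/12218; mL+mR=-2425/12218 → advance -1; mR−mL=5775/12218 → turn +1·90°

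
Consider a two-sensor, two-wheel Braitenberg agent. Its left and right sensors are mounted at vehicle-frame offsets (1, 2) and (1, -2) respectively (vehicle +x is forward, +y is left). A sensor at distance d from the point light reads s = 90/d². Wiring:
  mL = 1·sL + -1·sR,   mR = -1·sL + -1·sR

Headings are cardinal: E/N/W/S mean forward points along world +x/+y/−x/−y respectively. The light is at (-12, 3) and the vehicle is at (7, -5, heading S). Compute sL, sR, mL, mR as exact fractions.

5/29 9/37 -76/1073 -446/1073

left sensor world pos  = (9, -6); dL² = 522
right sensor world pos = (5, -6); dR² = 370
sL = 90/522 = 5/29
sR = 90/370 = 9/37
mL = 1·sL + -1·sR = -76/1073
mR = -1·sL + -1·sR = -446/1073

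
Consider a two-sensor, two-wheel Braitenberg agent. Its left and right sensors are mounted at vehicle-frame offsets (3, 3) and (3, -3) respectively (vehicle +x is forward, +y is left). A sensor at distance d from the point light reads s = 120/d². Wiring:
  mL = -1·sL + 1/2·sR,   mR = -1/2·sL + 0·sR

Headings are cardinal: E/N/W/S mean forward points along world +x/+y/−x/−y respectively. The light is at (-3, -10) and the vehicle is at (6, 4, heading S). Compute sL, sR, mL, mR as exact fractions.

24/53 120/157 -588/8321 -12/53

left sensor world pos  = (9, 1); dL² = 265
right sensor world pos = (3, 1); dR² = 157
sL = 120/265 = 24/53
sR = 120/157 = 120/157
mL = -1·sL + 1/2·sR = -588/8321
mR = -1/2·sL + 0·sR = -12/53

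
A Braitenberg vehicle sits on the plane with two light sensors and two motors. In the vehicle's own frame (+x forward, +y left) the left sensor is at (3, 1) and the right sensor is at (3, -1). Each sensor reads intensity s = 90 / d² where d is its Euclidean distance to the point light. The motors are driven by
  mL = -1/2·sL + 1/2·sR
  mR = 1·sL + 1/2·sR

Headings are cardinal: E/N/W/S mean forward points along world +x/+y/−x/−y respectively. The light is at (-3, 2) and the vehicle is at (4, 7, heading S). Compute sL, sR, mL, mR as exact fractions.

left sensor world pos  = (5, 4); dL² = 68
right sensor world pos = (3, 4); dR² = 40
sL = 90/68 = 45/34
sR = 90/40 = 9/4
mL = -1/2·sL + 1/2·sR = 63/136
mR = 1·sL + 1/2·sR = 333/136

45/34 9/4 63/136 333/136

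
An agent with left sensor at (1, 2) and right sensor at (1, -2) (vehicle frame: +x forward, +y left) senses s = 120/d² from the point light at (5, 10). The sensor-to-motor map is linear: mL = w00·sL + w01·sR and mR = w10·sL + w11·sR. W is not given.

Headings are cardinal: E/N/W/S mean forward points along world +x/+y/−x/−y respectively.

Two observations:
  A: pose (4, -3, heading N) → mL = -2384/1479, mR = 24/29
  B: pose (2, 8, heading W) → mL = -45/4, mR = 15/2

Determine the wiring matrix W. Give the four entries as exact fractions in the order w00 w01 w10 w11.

obs A: pose=(4,-3,N) → sL=40/51, sR=24/29, mL=-2384/1479, mR=24/29
obs B: pose=(2,8,W) → sL=15/4, sR=15/2, mL=-45/4, mR=15/2
sensor matrix S = [[40/51, 24/29], [15/4, 15/2]]; det S = 1370/493
solve [mL_A; mL_B] = S·[w00; w01] and [mR_A; mR_B] = S·[w10; w11]:
  w00 = -1, w01 = -1, w10 = 0, w11 = 1

-1 -1 0 1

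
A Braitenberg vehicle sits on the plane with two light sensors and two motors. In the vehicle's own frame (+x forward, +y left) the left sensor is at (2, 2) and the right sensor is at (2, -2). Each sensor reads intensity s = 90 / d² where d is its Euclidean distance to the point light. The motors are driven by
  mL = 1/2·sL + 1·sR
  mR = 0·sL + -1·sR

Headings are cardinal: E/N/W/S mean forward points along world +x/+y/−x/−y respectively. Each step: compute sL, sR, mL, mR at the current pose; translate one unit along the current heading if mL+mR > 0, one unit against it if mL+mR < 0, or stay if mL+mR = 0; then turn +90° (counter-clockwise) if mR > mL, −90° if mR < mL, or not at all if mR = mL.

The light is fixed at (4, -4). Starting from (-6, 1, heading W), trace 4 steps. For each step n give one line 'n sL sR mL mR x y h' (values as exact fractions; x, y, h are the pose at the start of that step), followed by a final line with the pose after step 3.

n=0: pose=(-6,1,W); sL=10/17, sR=90/193; mL=2495/3281, mR=-90/193; mL+mR=5/17 → advance +1; mR−mL=-4025/3281 → turn -1·90°
n=1: pose=(-7,1,N); sL=45/109, sR=9/13; mL=2547/2834, mR=-9/13; mL+mR=45/218 → advance +1; mR−mL=-4509/2834 → turn -1·90°
n=2: pose=(-7,2,E); sL=18/29, sR=90/97; mL=3483/2813, mR=-90/97; mL+mR=9/29 → advance +1; mR−mL=-6093/2813 → turn -1·90°
n=3: pose=(-6,2,S); sL=9/8, sR=9/16; mL=9/8, mR=-9/16; mL+mR=9/16 → advance +1; mR−mL=-27/16 → turn -1·90°

0 10/17 90/193 2495/3281 -90/193 -6 1 W
1 45/109 9/13 2547/2834 -9/13 -7 1 N
2 18/29 90/97 3483/2813 -90/97 -7 2 E
3 9/8 9/16 9/8 -9/16 -6 2 S
final -6 1 W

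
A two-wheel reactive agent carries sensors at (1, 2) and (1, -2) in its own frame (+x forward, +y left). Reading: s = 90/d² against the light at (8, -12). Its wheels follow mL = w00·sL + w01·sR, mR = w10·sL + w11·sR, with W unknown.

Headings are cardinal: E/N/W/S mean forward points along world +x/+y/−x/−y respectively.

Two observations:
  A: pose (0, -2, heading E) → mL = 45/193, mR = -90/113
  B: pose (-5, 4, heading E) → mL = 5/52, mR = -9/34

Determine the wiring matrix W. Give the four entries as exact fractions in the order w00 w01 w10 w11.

obs A: pose=(0,-2,E) → sL=90/193, sR=90/113, mL=45/193, mR=-90/113
obs B: pose=(-5,4,E) → sL=5/26, sR=9/34, mL=5/52, mR=-9/34
sensor matrix S = [[90/193, 90/113], [5/26, 9/34]]; det S = -143280/4819789
solve [mL_A; mL_B] = S·[w00; w01] and [mR_A; mR_B] = S·[w10; w11]:
  w00 = 1/2, w01 = 0, w10 = 0, w11 = -1

1/2 0 0 -1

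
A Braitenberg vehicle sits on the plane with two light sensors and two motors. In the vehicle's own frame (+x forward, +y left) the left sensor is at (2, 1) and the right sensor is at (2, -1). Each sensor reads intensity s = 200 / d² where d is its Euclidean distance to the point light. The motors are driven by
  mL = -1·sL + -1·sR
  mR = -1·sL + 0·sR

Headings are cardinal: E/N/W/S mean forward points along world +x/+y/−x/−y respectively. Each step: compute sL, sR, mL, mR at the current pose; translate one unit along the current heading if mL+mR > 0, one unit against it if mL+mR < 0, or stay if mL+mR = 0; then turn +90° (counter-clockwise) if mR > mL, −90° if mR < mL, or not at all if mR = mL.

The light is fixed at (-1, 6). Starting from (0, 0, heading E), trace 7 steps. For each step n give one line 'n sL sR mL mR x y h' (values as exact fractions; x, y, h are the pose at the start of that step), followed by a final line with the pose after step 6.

0 100/17 100/29 -4600/493 -100/17 0 0 E
1 200/17 200/17 -400/17 -200/17 -1 0 N
2 50/17 5 -135/17 -50/17 -1 -1 W
3 40/17 200/81 -6640/1377 -40/17 0 -1 S
4 100/17 100/29 -4600/493 -100/17 0 0 E
5 200/17 200/17 -400/17 -200/17 -1 0 N
6 50/17 5 -135/17 -50/17 -1 -1 W
final 0 -1 S

n=0: pose=(0,0,E); sL=100/17, sR=100/29; mL=-4600/493, mR=-100/17; mL+mR=-7500/493 → advance -1; mR−mL=100/29 → turn +1·90°
n=1: pose=(-1,0,N); sL=200/17, sR=200/17; mL=-400/17, mR=-200/17; mL+mR=-600/17 → advance -1; mR−mL=200/17 → turn +1·90°
n=2: pose=(-1,-1,W); sL=50/17, sR=5; mL=-135/17, mR=-50/17; mL+mR=-185/17 → advance -1; mR−mL=5 → turn +1·90°
n=3: pose=(0,-1,S); sL=40/17, sR=200/81; mL=-6640/1377, mR=-40/17; mL+mR=-9880/1377 → advance -1; mR−mL=200/81 → turn +1·90°
n=4: pose=(0,0,E); sL=100/17, sR=100/29; mL=-4600/493, mR=-100/17; mL+mR=-7500/493 → advance -1; mR−mL=100/29 → turn +1·90°
n=5: pose=(-1,0,N); sL=200/17, sR=200/17; mL=-400/17, mR=-200/17; mL+mR=-600/17 → advance -1; mR−mL=200/17 → turn +1·90°
n=6: pose=(-1,-1,W); sL=50/17, sR=5; mL=-135/17, mR=-50/17; mL+mR=-185/17 → advance -1; mR−mL=5 → turn +1·90°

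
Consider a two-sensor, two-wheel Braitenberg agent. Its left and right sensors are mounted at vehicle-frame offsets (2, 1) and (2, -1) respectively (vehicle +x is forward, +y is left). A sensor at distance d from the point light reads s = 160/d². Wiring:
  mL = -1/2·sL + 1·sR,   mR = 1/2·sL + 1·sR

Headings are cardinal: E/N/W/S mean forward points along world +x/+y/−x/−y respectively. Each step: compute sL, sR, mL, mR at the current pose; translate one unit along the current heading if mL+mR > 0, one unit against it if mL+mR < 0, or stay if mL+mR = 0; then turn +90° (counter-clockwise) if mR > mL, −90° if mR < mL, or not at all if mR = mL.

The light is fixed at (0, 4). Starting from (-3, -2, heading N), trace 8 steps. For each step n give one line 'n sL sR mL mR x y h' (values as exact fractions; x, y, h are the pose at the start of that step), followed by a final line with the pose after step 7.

0 5 8 11/2 21/2 -3 -2 N
1 160/61 160/41 6480/2501 13040/2501 -3 -1 W
2 80/29 80/37 840/1073 3800/1073 -4 -1 S
3 160/29 160/53 400/1537 8880/1537 -4 -2 E
4 5 8 11/2 21/2 -3 -2 N
5 160/61 160/41 6480/2501 13040/2501 -3 -1 W
6 80/29 80/37 840/1073 3800/1073 -4 -1 S
7 160/29 160/53 400/1537 8880/1537 -4 -2 E
final -3 -2 N

n=0: pose=(-3,-2,N); sL=5, sR=8; mL=11/2, mR=21/2; mL+mR=16 → advance +1; mR−mL=5 → turn +1·90°
n=1: pose=(-3,-1,W); sL=160/61, sR=160/41; mL=6480/2501, mR=13040/2501; mL+mR=320/41 → advance +1; mR−mL=160/61 → turn +1·90°
n=2: pose=(-4,-1,S); sL=80/29, sR=80/37; mL=840/1073, mR=3800/1073; mL+mR=160/37 → advance +1; mR−mL=80/29 → turn +1·90°
n=3: pose=(-4,-2,E); sL=160/29, sR=160/53; mL=400/1537, mR=8880/1537; mL+mR=320/53 → advance +1; mR−mL=160/29 → turn +1·90°
n=4: pose=(-3,-2,N); sL=5, sR=8; mL=11/2, mR=21/2; mL+mR=16 → advance +1; mR−mL=5 → turn +1·90°
n=5: pose=(-3,-1,W); sL=160/61, sR=160/41; mL=6480/2501, mR=13040/2501; mL+mR=320/41 → advance +1; mR−mL=160/61 → turn +1·90°
n=6: pose=(-4,-1,S); sL=80/29, sR=80/37; mL=840/1073, mR=3800/1073; mL+mR=160/37 → advance +1; mR−mL=80/29 → turn +1·90°
n=7: pose=(-4,-2,E); sL=160/29, sR=160/53; mL=400/1537, mR=8880/1537; mL+mR=320/53 → advance +1; mR−mL=160/29 → turn +1·90°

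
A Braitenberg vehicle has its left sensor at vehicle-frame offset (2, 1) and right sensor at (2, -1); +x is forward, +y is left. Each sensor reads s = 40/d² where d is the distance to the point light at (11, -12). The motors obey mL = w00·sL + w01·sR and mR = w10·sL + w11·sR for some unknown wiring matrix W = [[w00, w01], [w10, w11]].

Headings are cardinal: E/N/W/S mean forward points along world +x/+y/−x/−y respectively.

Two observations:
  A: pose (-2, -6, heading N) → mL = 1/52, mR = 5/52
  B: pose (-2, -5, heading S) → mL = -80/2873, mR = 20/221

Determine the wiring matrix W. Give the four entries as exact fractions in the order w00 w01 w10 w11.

obs A: pose=(-2,-6,N) → sL=2/13, sR=5/26, mL=1/52, mR=5/52
obs B: pose=(-2,-5,S) → sL=40/169, sR=40/221, mL=-80/2873, mR=20/221
sensor matrix S = [[2/13, 5/26], [40/169, 40/221]]; det S = -660/37349
solve [mL_A; mL_B] = S·[w00; w01] and [mR_A; mR_B] = S·[w10; w11]:
  w00 = -1/2, w01 = 1/2, w10 = 0, w11 = 1/2

-1/2 1/2 0 1/2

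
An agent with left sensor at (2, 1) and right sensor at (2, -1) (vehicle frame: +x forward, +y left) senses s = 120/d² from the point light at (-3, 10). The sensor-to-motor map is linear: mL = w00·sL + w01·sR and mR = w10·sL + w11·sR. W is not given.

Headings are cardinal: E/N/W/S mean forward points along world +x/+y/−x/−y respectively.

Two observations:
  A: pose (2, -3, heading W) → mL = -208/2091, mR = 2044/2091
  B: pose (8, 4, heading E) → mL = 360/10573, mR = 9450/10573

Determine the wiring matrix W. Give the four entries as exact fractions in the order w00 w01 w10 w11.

obs A: pose=(2,-3,W) → sL=24/41, sR=40/51, mL=-208/2091, mR=2044/2091
obs B: pose=(8,4,E) → sL=60/97, sR=60/109, mL=360/10573, mR=9450/10573
sensor matrix S = [[24/41, 40/51], [60/97, 60/109]]; det S = -1200640/7369381
solve [mL_A; mL_B] = S·[w00; w01] and [mR_A; mR_B] = S·[w10; w11]:
  w00 = 1/2, w01 = -1/2, w10 = 1, w11 = 1/2

1/2 -1/2 1 1/2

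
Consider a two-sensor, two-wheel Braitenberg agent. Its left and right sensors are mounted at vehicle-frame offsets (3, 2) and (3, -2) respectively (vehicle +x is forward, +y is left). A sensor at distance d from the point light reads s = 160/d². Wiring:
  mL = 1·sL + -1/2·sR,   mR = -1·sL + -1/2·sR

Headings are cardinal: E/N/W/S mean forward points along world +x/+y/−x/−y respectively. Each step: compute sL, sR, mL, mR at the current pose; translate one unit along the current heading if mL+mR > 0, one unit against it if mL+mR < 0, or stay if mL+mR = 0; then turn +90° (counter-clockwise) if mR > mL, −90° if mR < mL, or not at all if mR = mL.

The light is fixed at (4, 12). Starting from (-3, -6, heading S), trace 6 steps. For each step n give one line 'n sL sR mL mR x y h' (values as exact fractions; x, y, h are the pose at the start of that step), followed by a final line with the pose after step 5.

0 80/233 80/261 11560/60813 -30200/60813 -3 -6 S
1 160/461 32/65 3024/29965 -17776/29965 -3 -5 W
2 8/13 40/53 164/689 -684/689 -2 -5 N
3 32/53 160/409 8848/21677 -17328/21677 -2 -6 E
4 80/233 80/261 11560/60813 -30200/60813 -3 -6 S
5 160/461 32/65 3024/29965 -17776/29965 -3 -5 W
final -2 -5 N

n=0: pose=(-3,-6,S); sL=80/233, sR=80/261; mL=11560/60813, mR=-30200/60813; mL+mR=-80/261 → advance -1; mR−mL=-160/233 → turn -1·90°
n=1: pose=(-3,-5,W); sL=160/461, sR=32/65; mL=3024/29965, mR=-17776/29965; mL+mR=-32/65 → advance -1; mR−mL=-320/461 → turn -1·90°
n=2: pose=(-2,-5,N); sL=8/13, sR=40/53; mL=164/689, mR=-684/689; mL+mR=-40/53 → advance -1; mR−mL=-16/13 → turn -1·90°
n=3: pose=(-2,-6,E); sL=32/53, sR=160/409; mL=8848/21677, mR=-17328/21677; mL+mR=-160/409 → advance -1; mR−mL=-64/53 → turn -1·90°
n=4: pose=(-3,-6,S); sL=80/233, sR=80/261; mL=11560/60813, mR=-30200/60813; mL+mR=-80/261 → advance -1; mR−mL=-160/233 → turn -1·90°
n=5: pose=(-3,-5,W); sL=160/461, sR=32/65; mL=3024/29965, mR=-17776/29965; mL+mR=-32/65 → advance -1; mR−mL=-320/461 → turn -1·90°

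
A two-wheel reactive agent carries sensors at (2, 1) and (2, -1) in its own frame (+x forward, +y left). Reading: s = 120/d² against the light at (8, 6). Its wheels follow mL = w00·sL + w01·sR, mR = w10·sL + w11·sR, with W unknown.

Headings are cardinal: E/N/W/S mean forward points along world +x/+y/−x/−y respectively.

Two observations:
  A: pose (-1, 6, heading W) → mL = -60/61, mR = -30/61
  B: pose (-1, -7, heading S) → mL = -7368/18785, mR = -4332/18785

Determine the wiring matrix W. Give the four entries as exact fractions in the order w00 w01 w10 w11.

-1/2 -1/2 -1 1/2

obs A: pose=(-1,6,W) → sL=60/61, sR=60/61, mL=-60/61, mR=-30/61
obs B: pose=(-1,-7,S) → sL=120/289, sR=24/65, mL=-7368/18785, mR=-4332/18785
sensor matrix S = [[60/61, 60/61], [120/289, 24/65]]; det S = -10368/229177
solve [mL_A; mL_B] = S·[w00; w01] and [mR_A; mR_B] = S·[w10; w11]:
  w00 = -1/2, w01 = -1/2, w10 = -1, w11 = 1/2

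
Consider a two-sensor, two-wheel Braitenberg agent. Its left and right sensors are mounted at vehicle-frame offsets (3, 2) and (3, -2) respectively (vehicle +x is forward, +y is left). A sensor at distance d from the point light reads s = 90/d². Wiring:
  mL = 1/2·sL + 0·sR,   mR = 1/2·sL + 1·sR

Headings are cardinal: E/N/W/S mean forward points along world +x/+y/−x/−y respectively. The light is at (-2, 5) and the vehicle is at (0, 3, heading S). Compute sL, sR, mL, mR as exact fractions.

90/41 18/5 45/41 963/205

left sensor world pos  = (2, 0); dL² = 41
right sensor world pos = (-2, 0); dR² = 25
sL = 90/41 = 90/41
sR = 90/25 = 18/5
mL = 1/2·sL + 0·sR = 45/41
mR = 1/2·sL + 1·sR = 963/205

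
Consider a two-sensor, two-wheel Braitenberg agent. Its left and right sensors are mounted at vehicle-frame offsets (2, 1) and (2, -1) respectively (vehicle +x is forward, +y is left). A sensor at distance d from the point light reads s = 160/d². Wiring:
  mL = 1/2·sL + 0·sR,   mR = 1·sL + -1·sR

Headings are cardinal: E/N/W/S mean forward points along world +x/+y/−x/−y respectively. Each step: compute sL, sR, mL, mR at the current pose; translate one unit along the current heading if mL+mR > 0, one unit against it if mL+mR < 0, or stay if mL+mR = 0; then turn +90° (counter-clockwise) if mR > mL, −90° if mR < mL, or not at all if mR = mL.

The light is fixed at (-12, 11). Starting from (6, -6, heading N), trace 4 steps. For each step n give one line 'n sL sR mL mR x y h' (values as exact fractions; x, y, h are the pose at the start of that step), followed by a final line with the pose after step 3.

n=0: pose=(6,-6,N); sL=80/257, sR=80/293; mL=40/257, mR=2880/75301; mL+mR=14600/75301 → advance +1; mR−mL=-8840/75301 → turn -1·90°
n=1: pose=(6,-5,E); sL=32/125, sR=160/689; mL=16/125, mR=2048/86125; mL+mR=13072/86125 → advance +1; mR−mL=-8976/86125 → turn -1·90°
n=2: pose=(7,-5,S); sL=40/181, sR=20/81; mL=20/181, mR=-380/14661; mL+mR=1240/14661 → advance +1; mR−mL=-2000/14661 → turn -1·90°
n=3: pose=(7,-6,W); sL=160/613, sR=32/109; mL=80/613, mR=-2176/66817; mL+mR=6544/66817 → advance +1; mR−mL=-10896/66817 → turn -1·90°

0 80/257 80/293 40/257 2880/75301 6 -6 N
1 32/125 160/689 16/125 2048/86125 6 -5 E
2 40/181 20/81 20/181 -380/14661 7 -5 S
3 160/613 32/109 80/613 -2176/66817 7 -6 W
final 6 -6 N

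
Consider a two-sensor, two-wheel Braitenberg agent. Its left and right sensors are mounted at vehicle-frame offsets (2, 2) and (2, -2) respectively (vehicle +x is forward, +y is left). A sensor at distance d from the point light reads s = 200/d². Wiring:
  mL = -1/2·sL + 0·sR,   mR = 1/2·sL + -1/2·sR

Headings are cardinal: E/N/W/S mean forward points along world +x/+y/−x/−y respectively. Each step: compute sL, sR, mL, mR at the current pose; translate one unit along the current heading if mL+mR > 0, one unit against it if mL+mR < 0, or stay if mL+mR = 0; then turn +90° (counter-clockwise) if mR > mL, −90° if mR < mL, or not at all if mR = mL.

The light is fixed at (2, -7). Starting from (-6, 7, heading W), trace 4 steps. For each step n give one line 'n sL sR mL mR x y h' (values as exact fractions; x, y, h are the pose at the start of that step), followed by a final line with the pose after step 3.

n=0: pose=(-6,7,W); sL=50/61, sR=50/89; mL=-25/61, mR=700/5429; mL+mR=-25/89 → advance -1; mR−mL=2925/5429 → turn +1·90°
n=1: pose=(-5,7,S); sL=200/169, sR=8/9; mL=-100/169, mR=224/1521; mL+mR=-4/9 → advance -1; mR−mL=1124/1521 → turn +1·90°
n=2: pose=(-5,8,E); sL=100/157, sR=100/97; mL=-50/157, mR=-3000/15229; mL+mR=-50/97 → advance -1; mR−mL=1850/15229 → turn +1·90°
n=3: pose=(-6,8,N); sL=200/389, sR=8/13; mL=-100/389, mR=-256/5057; mL+mR=-4/13 → advance -1; mR−mL=1044/5057 → turn +1·90°

0 50/61 50/89 -25/61 700/5429 -6 7 W
1 200/169 8/9 -100/169 224/1521 -5 7 S
2 100/157 100/97 -50/157 -3000/15229 -5 8 E
3 200/389 8/13 -100/389 -256/5057 -6 8 N
final -6 7 W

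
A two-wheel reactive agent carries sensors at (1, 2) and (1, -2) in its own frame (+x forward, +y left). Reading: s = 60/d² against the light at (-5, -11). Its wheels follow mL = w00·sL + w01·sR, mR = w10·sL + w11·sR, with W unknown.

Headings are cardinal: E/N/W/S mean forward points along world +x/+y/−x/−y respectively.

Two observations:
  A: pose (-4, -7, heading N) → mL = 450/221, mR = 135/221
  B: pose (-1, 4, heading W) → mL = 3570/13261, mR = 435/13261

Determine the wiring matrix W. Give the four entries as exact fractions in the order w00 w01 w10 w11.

obs A: pose=(-4,-7,N) → sL=30/13, sR=30/17, mL=450/221, mR=135/221
obs B: pose=(-1,4,W) → sL=30/89, sR=30/149, mL=3570/13261, mR=435/13261
sensor matrix S = [[30/13, 30/17], [30/89, 30/149]]; det S = -381600/2930681
solve [mL_A; mL_B] = S·[w00; w01] and [mR_A; mR_B] = S·[w10; w11]:
  w00 = 1/2, w01 = 1/2, w10 = -1/2, w11 = 1

1/2 1/2 -1/2 1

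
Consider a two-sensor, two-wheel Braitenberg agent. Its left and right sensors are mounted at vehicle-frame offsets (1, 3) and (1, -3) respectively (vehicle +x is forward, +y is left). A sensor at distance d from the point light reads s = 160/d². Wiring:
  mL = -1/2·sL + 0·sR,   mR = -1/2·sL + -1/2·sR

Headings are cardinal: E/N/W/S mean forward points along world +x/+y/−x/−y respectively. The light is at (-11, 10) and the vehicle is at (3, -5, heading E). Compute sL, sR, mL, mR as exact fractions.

left sensor world pos  = (4, -2); dL² = 369
right sensor world pos = (4, -8); dR² = 549
sL = 160/369 = 160/369
sR = 160/549 = 160/549
mL = -1/2·sL + 0·sR = -80/369
mR = -1/2·sL + -1/2·sR = -2720/7503

160/369 160/549 -80/369 -2720/7503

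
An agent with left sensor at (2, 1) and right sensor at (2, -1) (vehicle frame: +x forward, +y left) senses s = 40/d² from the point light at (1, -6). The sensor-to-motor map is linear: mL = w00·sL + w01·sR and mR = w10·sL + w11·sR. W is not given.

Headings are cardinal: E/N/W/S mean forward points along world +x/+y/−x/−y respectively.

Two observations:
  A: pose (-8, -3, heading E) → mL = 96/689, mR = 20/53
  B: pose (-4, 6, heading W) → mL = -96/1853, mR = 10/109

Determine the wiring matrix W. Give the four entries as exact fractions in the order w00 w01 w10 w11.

obs A: pose=(-8,-3,E) → sL=8/13, sR=40/53, mL=96/689, mR=20/53
obs B: pose=(-4,6,W) → sL=4/17, sR=20/109, mL=-96/1853, mR=10/109
sensor matrix S = [[8/13, 40/53], [4/17, 20/109]]; det S = -82560/1276717
solve [mL_A; mL_B] = S·[w00; w01] and [mR_A; mR_B] = S·[w10; w11]:
  w00 = -1, w01 = 1, w10 = 0, w11 = 1/2

-1 1 0 1/2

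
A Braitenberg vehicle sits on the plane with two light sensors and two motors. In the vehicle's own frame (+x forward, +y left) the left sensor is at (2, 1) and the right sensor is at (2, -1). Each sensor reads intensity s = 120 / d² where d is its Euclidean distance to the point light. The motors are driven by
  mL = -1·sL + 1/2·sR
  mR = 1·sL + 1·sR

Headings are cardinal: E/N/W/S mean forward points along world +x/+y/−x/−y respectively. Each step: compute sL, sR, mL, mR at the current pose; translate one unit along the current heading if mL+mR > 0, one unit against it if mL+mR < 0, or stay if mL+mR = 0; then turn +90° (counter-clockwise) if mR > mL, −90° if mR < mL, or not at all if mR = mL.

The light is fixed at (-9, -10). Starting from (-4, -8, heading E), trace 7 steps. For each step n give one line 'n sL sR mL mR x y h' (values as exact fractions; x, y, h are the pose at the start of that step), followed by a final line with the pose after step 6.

n=0: pose=(-4,-8,E); sL=60/29, sR=12/5; mL=-126/145, mR=648/145; mL+mR=18/5 → advance +1; mR−mL=774/145 → turn +1·90°
n=1: pose=(-3,-8,N); sL=120/41, sR=24/13; mL=-1068/533, mR=2544/533; mL+mR=36/13 → advance +1; mR−mL=3612/533 → turn +1·90°
n=2: pose=(-3,-7,W); sL=6, sR=15/4; mL=-33/8, mR=39/4; mL+mR=45/8 → advance +1; mR−mL=111/8 → turn +1·90°
n=3: pose=(-4,-7,S); sL=120/37, sR=120/17; mL=180/629, mR=6480/629; mL+mR=180/17 → advance +1; mR−mL=6300/629 → turn +1·90°
n=4: pose=(-4,-8,E); sL=60/29, sR=12/5; mL=-126/145, mR=648/145; mL+mR=18/5 → advance +1; mR−mL=774/145 → turn +1·90°
n=5: pose=(-3,-8,N); sL=120/41, sR=24/13; mL=-1068/533, mR=2544/533; mL+mR=36/13 → advance +1; mR−mL=3612/533 → turn +1·90°
n=6: pose=(-3,-7,W); sL=6, sR=15/4; mL=-33/8, mR=39/4; mL+mR=45/8 → advance +1; mR−mL=111/8 → turn +1·90°

0 60/29 12/5 -126/145 648/145 -4 -8 E
1 120/41 24/13 -1068/533 2544/533 -3 -8 N
2 6 15/4 -33/8 39/4 -3 -7 W
3 120/37 120/17 180/629 6480/629 -4 -7 S
4 60/29 12/5 -126/145 648/145 -4 -8 E
5 120/41 24/13 -1068/533 2544/533 -3 -8 N
6 6 15/4 -33/8 39/4 -3 -7 W
final -4 -7 S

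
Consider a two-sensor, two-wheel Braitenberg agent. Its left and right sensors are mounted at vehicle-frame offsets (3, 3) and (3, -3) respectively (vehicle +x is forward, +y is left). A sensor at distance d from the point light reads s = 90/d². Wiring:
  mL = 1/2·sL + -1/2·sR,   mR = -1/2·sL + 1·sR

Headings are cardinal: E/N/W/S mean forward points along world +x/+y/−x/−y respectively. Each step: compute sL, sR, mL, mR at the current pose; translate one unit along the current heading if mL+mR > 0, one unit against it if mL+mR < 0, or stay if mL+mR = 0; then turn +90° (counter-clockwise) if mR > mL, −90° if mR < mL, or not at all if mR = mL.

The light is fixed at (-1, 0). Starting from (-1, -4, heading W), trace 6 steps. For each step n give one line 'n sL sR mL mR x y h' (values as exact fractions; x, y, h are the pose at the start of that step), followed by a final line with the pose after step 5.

0 45/29 9 -108/29 477/58 -1 -4 W
1 90/53 18/13 108/689 369/689 -2 -4 S
2 45/4 45/34 675/136 -585/136 -2 -5 E
3 90/73 90/73 0 45/73 -1 -5 S
4 5 1 2 -3/2 -1 -6 E
5 90/97 18/17 -108/1649 981/1649 0 -6 S
final 0 -7 E

n=0: pose=(-1,-4,W); sL=45/29, sR=9; mL=-108/29, mR=477/58; mL+mR=9/2 → advance +1; mR−mL=693/58 → turn +1·90°
n=1: pose=(-2,-4,S); sL=90/53, sR=18/13; mL=108/689, mR=369/689; mL+mR=9/13 → advance +1; mR−mL=261/689 → turn +1·90°
n=2: pose=(-2,-5,E); sL=45/4, sR=45/34; mL=675/136, mR=-585/136; mL+mR=45/68 → advance +1; mR−mL=-315/34 → turn -1·90°
n=3: pose=(-1,-5,S); sL=90/73, sR=90/73; mL=0, mR=45/73; mL+mR=45/73 → advance +1; mR−mL=45/73 → turn +1·90°
n=4: pose=(-1,-6,E); sL=5, sR=1; mL=2, mR=-3/2; mL+mR=1/2 → advance +1; mR−mL=-7/2 → turn -1·90°
n=5: pose=(0,-6,S); sL=90/97, sR=18/17; mL=-108/1649, mR=981/1649; mL+mR=9/17 → advance +1; mR−mL=1089/1649 → turn +1·90°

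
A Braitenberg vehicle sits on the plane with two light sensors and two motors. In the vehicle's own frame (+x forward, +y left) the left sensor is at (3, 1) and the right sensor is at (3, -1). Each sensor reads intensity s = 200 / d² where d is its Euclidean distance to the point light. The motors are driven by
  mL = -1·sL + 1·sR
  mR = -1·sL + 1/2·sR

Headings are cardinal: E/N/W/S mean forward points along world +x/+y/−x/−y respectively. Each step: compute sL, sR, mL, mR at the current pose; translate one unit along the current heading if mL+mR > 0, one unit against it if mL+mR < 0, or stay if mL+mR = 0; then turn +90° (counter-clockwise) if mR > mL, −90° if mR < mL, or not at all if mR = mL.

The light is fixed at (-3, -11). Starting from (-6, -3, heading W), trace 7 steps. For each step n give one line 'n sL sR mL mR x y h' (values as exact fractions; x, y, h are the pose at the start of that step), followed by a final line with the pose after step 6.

n=0: pose=(-6,-3,W); sL=40/17, sR=200/117; mL=-1280/1989, mR=-2980/1989; mL+mR=-1420/663 → advance -1; mR−mL=-100/117 → turn -1·90°
n=1: pose=(-5,-3,N); sL=20/13, sR=100/61; mL=80/793, mR=-570/793; mL+mR=-490/793 → advance -1; mR−mL=-50/61 → turn -1·90°
n=2: pose=(-5,-4,E); sL=40/13, sR=200/37; mL=1120/481, mR=-180/481; mL+mR=940/481 → advance +1; mR−mL=-100/37 → turn -1·90°
n=3: pose=(-4,-4,S); sL=25/2, sR=10; mL=-5/2, mR=-15/2; mL+mR=-10 → advance -1; mR−mL=-5 → turn -1·90°
n=4: pose=(-4,-3,W); sL=40/13, sR=200/97; mL=-1280/1261, mR=-2580/1261; mL+mR=-3860/1261 → advance -1; mR−mL=-100/97 → turn -1·90°
n=5: pose=(-3,-3,N); sL=100/61, sR=100/61; mL=0, mR=-50/61; mL+mR=-50/61 → advance -1; mR−mL=-50/61 → turn -1·90°
n=6: pose=(-3,-4,E); sL=200/73, sR=40/9; mL=1120/657, mR=-340/657; mL+mR=260/219 → advance +1; mR−mL=-20/9 → turn -1·90°

0 40/17 200/117 -1280/1989 -2980/1989 -6 -3 W
1 20/13 100/61 80/793 -570/793 -5 -3 N
2 40/13 200/37 1120/481 -180/481 -5 -4 E
3 25/2 10 -5/2 -15/2 -4 -4 S
4 40/13 200/97 -1280/1261 -2580/1261 -4 -3 W
5 100/61 100/61 0 -50/61 -3 -3 N
6 200/73 40/9 1120/657 -340/657 -3 -4 E
final -2 -4 S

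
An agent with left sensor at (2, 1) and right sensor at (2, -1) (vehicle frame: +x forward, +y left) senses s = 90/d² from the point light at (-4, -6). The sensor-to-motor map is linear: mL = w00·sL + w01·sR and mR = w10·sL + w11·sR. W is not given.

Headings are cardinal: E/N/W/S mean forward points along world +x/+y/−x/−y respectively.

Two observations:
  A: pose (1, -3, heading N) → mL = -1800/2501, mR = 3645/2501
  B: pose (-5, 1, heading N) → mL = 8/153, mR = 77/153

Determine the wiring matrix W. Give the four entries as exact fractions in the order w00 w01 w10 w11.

obs A: pose=(1,-3,N) → sL=90/41, sR=90/61, mL=-1800/2501, mR=3645/2501
obs B: pose=(-5,1,N) → sL=18/17, sR=10/9, mL=8/153, mR=77/153
sensor matrix S = [[90/41, 90/61], [18/17, 10/9]]; det S = 37280/42517
solve [mL_A; mL_B] = S·[w00; w01] and [mR_A; mR_B] = S·[w10; w11]:
  w00 = -1, w01 = 1, w10 = 1, w11 = -1/2

-1 1 1 -1/2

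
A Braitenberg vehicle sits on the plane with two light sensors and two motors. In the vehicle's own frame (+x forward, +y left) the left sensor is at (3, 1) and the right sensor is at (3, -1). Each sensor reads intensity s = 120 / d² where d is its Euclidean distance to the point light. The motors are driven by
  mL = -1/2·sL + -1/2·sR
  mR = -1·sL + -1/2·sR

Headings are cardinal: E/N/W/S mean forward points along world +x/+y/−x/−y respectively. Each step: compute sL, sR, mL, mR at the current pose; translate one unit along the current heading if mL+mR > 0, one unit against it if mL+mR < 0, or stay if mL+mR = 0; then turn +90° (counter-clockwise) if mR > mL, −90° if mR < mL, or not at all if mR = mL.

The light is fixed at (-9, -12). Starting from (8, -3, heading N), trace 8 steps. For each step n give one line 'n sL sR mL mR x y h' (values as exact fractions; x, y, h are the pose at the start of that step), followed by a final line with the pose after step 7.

0 3/10 10/39 -217/780 -167/390 8 -3 N
1 120/481 120/449 -55800/215969 -82740/215969 8 -4 E
2 60/157 12/25 -1692/3925 -2442/3925 7 -4 S
3 120/233 120/269 -30120/62677 -46260/62677 7 -3 W
4 3/10 10/39 -217/780 -167/390 8 -3 N
5 120/481 120/449 -55800/215969 -82740/215969 8 -4 E
6 60/157 12/25 -1692/3925 -2442/3925 7 -4 S
7 120/233 120/269 -30120/62677 -46260/62677 7 -3 W
final 8 -3 N

n=0: pose=(8,-3,N); sL=3/10, sR=10/39; mL=-217/780, mR=-167/390; mL+mR=-551/780 → advance -1; mR−mL=-3/20 → turn -1·90°
n=1: pose=(8,-4,E); sL=120/481, sR=120/449; mL=-55800/215969, mR=-82740/215969; mL+mR=-138540/215969 → advance -1; mR−mL=-60/481 → turn -1·90°
n=2: pose=(7,-4,S); sL=60/157, sR=12/25; mL=-1692/3925, mR=-2442/3925; mL+mR=-4134/3925 → advance -1; mR−mL=-30/157 → turn -1·90°
n=3: pose=(7,-3,W); sL=120/233, sR=120/269; mL=-30120/62677, mR=-46260/62677; mL+mR=-76380/62677 → advance -1; mR−mL=-60/233 → turn -1·90°
n=4: pose=(8,-3,N); sL=3/10, sR=10/39; mL=-217/780, mR=-167/390; mL+mR=-551/780 → advance -1; mR−mL=-3/20 → turn -1·90°
n=5: pose=(8,-4,E); sL=120/481, sR=120/449; mL=-55800/215969, mR=-82740/215969; mL+mR=-138540/215969 → advance -1; mR−mL=-60/481 → turn -1·90°
n=6: pose=(7,-4,S); sL=60/157, sR=12/25; mL=-1692/3925, mR=-2442/3925; mL+mR=-4134/3925 → advance -1; mR−mL=-30/157 → turn -1·90°
n=7: pose=(7,-3,W); sL=120/233, sR=120/269; mL=-30120/62677, mR=-46260/62677; mL+mR=-76380/62677 → advance -1; mR−mL=-60/233 → turn -1·90°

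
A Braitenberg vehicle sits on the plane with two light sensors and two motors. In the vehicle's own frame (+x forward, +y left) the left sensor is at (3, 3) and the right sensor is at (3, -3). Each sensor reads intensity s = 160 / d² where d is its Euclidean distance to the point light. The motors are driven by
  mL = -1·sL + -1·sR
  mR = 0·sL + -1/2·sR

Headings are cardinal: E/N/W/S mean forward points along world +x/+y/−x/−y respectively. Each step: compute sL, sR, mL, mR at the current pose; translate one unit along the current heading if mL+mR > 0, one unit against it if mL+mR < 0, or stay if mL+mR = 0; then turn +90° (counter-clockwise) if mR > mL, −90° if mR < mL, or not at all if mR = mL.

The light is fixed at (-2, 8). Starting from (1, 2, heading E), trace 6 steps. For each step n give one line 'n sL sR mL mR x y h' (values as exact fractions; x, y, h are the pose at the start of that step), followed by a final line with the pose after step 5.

n=0: pose=(1,2,E); sL=32/9, sR=160/117; mL=-64/13, mR=-80/117; mL+mR=-656/117 → advance -1; mR−mL=496/117 → turn +1·90°
n=1: pose=(0,2,N); sL=16, sR=80/17; mL=-352/17, mR=-40/17; mL+mR=-392/17 → advance -1; mR−mL=312/17 → turn +1·90°
n=2: pose=(0,1,W); sL=160/101, sR=160/17; mL=-18880/1717, mR=-80/17; mL+mR=-26960/1717 → advance -1; mR−mL=10800/1717 → turn +1·90°
n=3: pose=(1,1,S); sL=20/17, sR=8/5; mL=-236/85, mR=-4/5; mL+mR=-304/85 → advance -1; mR−mL=168/85 → turn +1·90°
n=4: pose=(1,2,E); sL=32/9, sR=160/117; mL=-64/13, mR=-80/117; mL+mR=-656/117 → advance -1; mR−mL=496/117 → turn +1·90°
n=5: pose=(0,2,N); sL=16, sR=80/17; mL=-352/17, mR=-40/17; mL+mR=-392/17 → advance -1; mR−mL=312/17 → turn +1·90°

0 32/9 160/117 -64/13 -80/117 1 2 E
1 16 80/17 -352/17 -40/17 0 2 N
2 160/101 160/17 -18880/1717 -80/17 0 1 W
3 20/17 8/5 -236/85 -4/5 1 1 S
4 32/9 160/117 -64/13 -80/117 1 2 E
5 16 80/17 -352/17 -40/17 0 2 N
final 0 1 W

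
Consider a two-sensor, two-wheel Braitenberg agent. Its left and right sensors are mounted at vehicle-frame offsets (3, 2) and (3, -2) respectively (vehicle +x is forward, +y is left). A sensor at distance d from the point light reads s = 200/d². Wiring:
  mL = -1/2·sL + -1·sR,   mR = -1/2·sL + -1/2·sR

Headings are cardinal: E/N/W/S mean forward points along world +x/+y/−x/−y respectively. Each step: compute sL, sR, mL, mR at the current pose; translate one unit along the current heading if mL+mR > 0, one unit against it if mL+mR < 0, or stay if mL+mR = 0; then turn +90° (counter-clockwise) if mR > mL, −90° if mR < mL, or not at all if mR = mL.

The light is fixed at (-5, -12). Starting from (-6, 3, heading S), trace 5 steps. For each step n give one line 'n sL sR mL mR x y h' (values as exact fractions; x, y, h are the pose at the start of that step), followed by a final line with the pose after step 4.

n=0: pose=(-6,3,S); sL=40/29, sR=200/153; mL=-8860/4437, mR=-5960/4437; mL+mR=-4940/1479 → advance -1; mR−mL=100/153 → turn +1·90°
n=1: pose=(-6,4,E); sL=25/41, sR=1; mL=-107/82, mR=-33/41; mL+mR=-173/82 → advance -1; mR−mL=1/2 → turn +1·90°
n=2: pose=(-7,4,N); sL=200/377, sR=200/361; mL=-111500/136097, mR=-73800/136097; mL+mR=-185300/136097 → advance -1; mR−mL=100/361 → turn +1·90°
n=3: pose=(-7,3,W); sL=100/97, sR=100/157; mL=-17550/15229, mR=-12700/15229; mL+mR=-30250/15229 → advance -1; mR−mL=50/157 → turn +1·90°
n=4: pose=(-6,3,S); sL=40/29, sR=200/153; mL=-8860/4437, mR=-5960/4437; mL+mR=-4940/1479 → advance -1; mR−mL=100/153 → turn +1·90°

0 40/29 200/153 -8860/4437 -5960/4437 -6 3 S
1 25/41 1 -107/82 -33/41 -6 4 E
2 200/377 200/361 -111500/136097 -73800/136097 -7 4 N
3 100/97 100/157 -17550/15229 -12700/15229 -7 3 W
4 40/29 200/153 -8860/4437 -5960/4437 -6 3 S
final -6 4 E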